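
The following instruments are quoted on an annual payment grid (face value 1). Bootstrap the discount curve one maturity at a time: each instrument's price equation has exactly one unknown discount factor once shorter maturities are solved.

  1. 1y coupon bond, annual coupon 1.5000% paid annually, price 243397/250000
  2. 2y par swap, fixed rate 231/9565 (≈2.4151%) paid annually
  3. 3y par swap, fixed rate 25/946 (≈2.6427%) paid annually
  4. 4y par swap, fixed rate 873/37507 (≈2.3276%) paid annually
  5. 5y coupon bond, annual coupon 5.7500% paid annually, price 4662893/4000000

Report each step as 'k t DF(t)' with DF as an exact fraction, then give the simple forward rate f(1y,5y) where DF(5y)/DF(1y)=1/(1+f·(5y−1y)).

1 1 1199/1250
2 2 4769/5000
3 3 37/40
4 4 9127/10000
5 5 1123/1250
f(1y,5y) = ((1199/1250)/(1123/1250) − 1)/(4) = 19/1123 ≈ 1.6919%

step 1 [1y] bond c/1=3/200: DF=(243397/250000 − 3/200·(0))/(1+3/200) = 1199/1250 ≈ 0.959200
step 2 [2y] swap r/1=231/9565: DF=(1 − 231/9565·(0.959200))/(1+231/9565) = 4769/5000 ≈ 0.953800
step 3 [3y] swap r/1=25/946: DF=(1 − 25/946·(0.959200+0.953800))/(1+25/946) = 37/40 ≈ 0.925000
step 4 [4y] swap r/1=873/37507: DF=(1 − 873/37507·(0.959200+0.953800+0.925000))/(1+873/37507) = 9127/10000 ≈ 0.912700
step 5 [5y] bond c/1=23/400: DF=(4662893/4000000 − 23/400·(0.959200+0.953800+0.925000+0.912700))/(1+23/400) = 1123/1250 ≈ 0.898400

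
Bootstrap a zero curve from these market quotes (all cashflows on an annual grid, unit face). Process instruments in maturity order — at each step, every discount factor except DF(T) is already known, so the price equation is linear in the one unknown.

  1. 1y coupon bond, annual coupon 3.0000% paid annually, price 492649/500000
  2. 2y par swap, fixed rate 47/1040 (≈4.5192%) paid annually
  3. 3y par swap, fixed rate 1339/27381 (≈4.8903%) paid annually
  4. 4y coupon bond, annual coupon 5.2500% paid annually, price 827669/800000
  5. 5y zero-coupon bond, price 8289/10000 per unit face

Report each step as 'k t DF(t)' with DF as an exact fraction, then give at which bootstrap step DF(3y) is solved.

1 1 4783/5000
2 2 4577/5000
3 3 8661/10000
4 4 529/625
5 5 8289/10000
DF(3y) is solved at step 3

step 1 [1y] bond c/1=3/100: DF=(492649/500000 − 3/100·(0))/(1+3/100) = 4783/5000 ≈ 0.956600
step 2 [2y] swap r/1=47/1040: DF=(1 − 47/1040·(0.956600))/(1+47/1040) = 4577/5000 ≈ 0.915400
step 3 [3y] swap r/1=1339/27381: DF=(1 − 1339/27381·(0.956600+0.915400))/(1+1339/27381) = 8661/10000 ≈ 0.866100
step 4 [4y] bond c/1=21/400: DF=(827669/800000 − 21/400·(0.956600+0.915400+0.866100))/(1+21/400) = 529/625 ≈ 0.846400
step 5 [5y] zero: DF = P = 8289/10000 ≈ 0.828900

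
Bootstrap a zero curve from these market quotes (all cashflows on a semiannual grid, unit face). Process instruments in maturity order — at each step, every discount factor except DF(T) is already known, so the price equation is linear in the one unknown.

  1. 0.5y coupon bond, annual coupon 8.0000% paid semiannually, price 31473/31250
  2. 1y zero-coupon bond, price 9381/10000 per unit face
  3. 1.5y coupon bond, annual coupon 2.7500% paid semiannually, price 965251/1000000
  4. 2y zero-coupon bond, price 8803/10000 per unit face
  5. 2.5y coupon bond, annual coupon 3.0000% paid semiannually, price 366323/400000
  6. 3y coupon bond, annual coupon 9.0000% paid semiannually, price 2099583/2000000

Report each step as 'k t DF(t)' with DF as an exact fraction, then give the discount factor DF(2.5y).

1 1/2 2421/2500
2 1 9381/10000
3 3/2 9263/10000
4 2 8803/10000
5 5/2 4237/5000
6 3 4041/5000
DF(2.5y) = 4237/5000 ≈ 0.847400

step 1 [0.5y] bond c/2=1/25: DF=(31473/31250 − 1/25·(0))/(1+1/25) = 2421/2500 ≈ 0.968400
step 2 [1y] zero: DF = P = 9381/10000 ≈ 0.938100
step 3 [1.5y] bond c/2=11/800: DF=(965251/1000000 − 11/800·(0.968400+0.938100))/(1+11/800) = 9263/10000 ≈ 0.926300
step 4 [2y] zero: DF = P = 8803/10000 ≈ 0.880300
step 5 [2.5y] bond c/2=3/200: DF=(366323/400000 − 3/200·(0.968400+0.938100+0.926300+0.880300))/(1+3/200) = 4237/5000 ≈ 0.847400
step 6 [3y] bond c/2=9/200: DF=(2099583/2000000 − 9/200·(0.968400+0.938100+0.926300+0.880300+0.847400))/(1+9/200) = 4041/5000 ≈ 0.808200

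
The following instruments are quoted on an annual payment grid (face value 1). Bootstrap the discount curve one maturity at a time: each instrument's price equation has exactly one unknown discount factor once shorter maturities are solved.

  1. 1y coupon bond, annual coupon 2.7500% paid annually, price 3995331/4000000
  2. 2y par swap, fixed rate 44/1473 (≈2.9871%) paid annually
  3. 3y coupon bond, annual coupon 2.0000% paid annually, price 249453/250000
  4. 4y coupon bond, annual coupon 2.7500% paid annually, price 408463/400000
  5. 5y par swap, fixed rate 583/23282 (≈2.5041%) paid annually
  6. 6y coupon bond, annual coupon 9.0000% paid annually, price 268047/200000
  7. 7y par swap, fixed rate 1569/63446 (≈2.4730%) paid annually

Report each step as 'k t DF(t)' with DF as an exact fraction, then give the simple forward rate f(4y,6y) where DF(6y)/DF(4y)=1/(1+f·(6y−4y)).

step 1 [1y] bond c/1=11/400: DF=(3995331/4000000 − 11/400·(0))/(1+11/400) = 9721/10000 ≈ 0.972100
step 2 [2y] swap r/1=44/1473: DF=(1 − 44/1473·(0.972100))/(1+44/1473) = 2357/2500 ≈ 0.942800
step 3 [3y] bond c/1=1/50: DF=(249453/250000 − 1/50·(0.972100+0.942800))/(1+1/50) = 9407/10000 ≈ 0.940700
step 4 [4y] bond c/1=11/400: DF=(408463/400000 − 11/400·(0.972100+0.942800+0.940700))/(1+11/400) = 4587/5000 ≈ 0.917400
step 5 [5y] swap r/1=583/23282: DF=(1 − 583/23282·(0.972100+0.942800+0.940700+0.917400))/(1+583/23282) = 4417/5000 ≈ 0.883400
step 6 [6y] bond c/1=9/100: DF=(268047/200000 − 9/100·(0.972100+0.942800+0.940700+0.917400+0.883400))/(1+9/100) = 8451/10000 ≈ 0.845100
step 7 [7y] swap r/1=1569/63446: DF=(1 − 1569/63446·(0.972100+0.942800+0.940700+0.917400+0.883400+0.845100))/(1+1569/63446) = 8431/10000 ≈ 0.843100

1 1 9721/10000
2 2 2357/2500
3 3 9407/10000
4 4 4587/5000
5 5 4417/5000
6 6 8451/10000
7 7 8431/10000
f(4y,6y) = ((4587/5000)/(8451/10000) − 1)/(2) = 241/5634 ≈ 4.2776%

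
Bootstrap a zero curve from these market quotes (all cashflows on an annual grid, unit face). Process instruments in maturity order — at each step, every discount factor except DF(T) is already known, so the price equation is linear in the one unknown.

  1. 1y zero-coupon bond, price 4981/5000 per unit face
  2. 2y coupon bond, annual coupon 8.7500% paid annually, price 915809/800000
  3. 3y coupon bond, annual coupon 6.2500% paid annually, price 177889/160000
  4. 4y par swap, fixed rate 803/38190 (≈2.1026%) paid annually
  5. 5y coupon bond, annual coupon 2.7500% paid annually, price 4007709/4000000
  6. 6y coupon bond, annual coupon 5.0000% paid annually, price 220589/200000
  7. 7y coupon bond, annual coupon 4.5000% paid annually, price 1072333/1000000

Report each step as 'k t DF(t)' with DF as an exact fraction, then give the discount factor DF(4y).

1 1 4981/5000
2 2 389/400
3 3 4653/5000
4 4 9197/10000
5 5 8729/10000
6 6 827/1000
7 7 1577/2000
DF(4y) = 9197/10000 ≈ 0.919700

step 1 [1y] zero: DF = P = 4981/5000 ≈ 0.996200
step 2 [2y] bond c/1=7/80: DF=(915809/800000 − 7/80·(0.996200))/(1+7/80) = 389/400 ≈ 0.972500
step 3 [3y] bond c/1=1/16: DF=(177889/160000 − 1/16·(0.996200+0.972500))/(1+1/16) = 4653/5000 ≈ 0.930600
step 4 [4y] swap r/1=803/38190: DF=(1 − 803/38190·(0.996200+0.972500+0.930600))/(1+803/38190) = 9197/10000 ≈ 0.919700
step 5 [5y] bond c/1=11/400: DF=(4007709/4000000 − 11/400·(0.996200+0.972500+0.930600+0.919700))/(1+11/400) = 8729/10000 ≈ 0.872900
step 6 [6y] bond c/1=1/20: DF=(220589/200000 − 1/20·(0.996200+0.972500+0.930600+0.919700+0.872900))/(1+1/20) = 827/1000 ≈ 0.827000
step 7 [7y] bond c/1=9/200: DF=(1072333/1000000 − 9/200·(0.996200+0.972500+0.930600+0.919700+0.872900+0.827000))/(1+9/200) = 1577/2000 ≈ 0.788500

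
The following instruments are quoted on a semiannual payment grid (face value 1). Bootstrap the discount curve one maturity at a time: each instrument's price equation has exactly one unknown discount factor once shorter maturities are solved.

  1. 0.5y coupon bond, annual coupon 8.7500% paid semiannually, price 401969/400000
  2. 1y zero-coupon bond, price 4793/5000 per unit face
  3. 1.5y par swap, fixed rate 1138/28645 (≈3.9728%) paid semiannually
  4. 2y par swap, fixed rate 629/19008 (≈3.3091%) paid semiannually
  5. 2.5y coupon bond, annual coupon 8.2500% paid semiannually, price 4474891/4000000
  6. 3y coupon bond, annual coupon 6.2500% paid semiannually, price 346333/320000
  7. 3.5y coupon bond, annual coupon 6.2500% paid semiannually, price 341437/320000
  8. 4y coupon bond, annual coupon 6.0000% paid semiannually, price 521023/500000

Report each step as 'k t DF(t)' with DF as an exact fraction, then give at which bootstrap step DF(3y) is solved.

step 1 [0.5y] bond c/2=7/160: DF=(401969/400000 − 7/160·(0))/(1+7/160) = 2407/2500 ≈ 0.962800
step 2 [1y] zero: DF = P = 4793/5000 ≈ 0.958600
step 3 [1.5y] swap r/2=569/28645: DF=(1 − 569/28645·(0.962800+0.958600))/(1+569/28645) = 9431/10000 ≈ 0.943100
step 4 [2y] swap r/2=629/38016: DF=(1 − 629/38016·(0.962800+0.958600+0.943100))/(1+629/38016) = 9371/10000 ≈ 0.937100
step 5 [2.5y] bond c/2=33/800: DF=(4474891/4000000 − 33/800·(0.962800+0.958600+0.943100+0.937100))/(1+33/800) = 4619/5000 ≈ 0.923800
step 6 [3y] bond c/2=1/32: DF=(346333/320000 − 1/32·(0.962800+0.958600+0.943100+0.937100+0.923800))/(1+1/32) = 9063/10000 ≈ 0.906300
step 7 [3.5y] bond c/2=1/32: DF=(341437/320000 − 1/32·(0.962800+0.958600+0.943100+0.937100+0.923800+0.906300))/(1+1/32) = 108/125 ≈ 0.864000
step 8 [4y] bond c/2=3/100: DF=(521023/500000 − 3/100·(0.962800+0.958600+0.943100+0.937100+0.923800+0.906300+0.864000))/(1+3/100) = 329/400 ≈ 0.822500

1 1/2 2407/2500
2 1 4793/5000
3 3/2 9431/10000
4 2 9371/10000
5 5/2 4619/5000
6 3 9063/10000
7 7/2 108/125
8 4 329/400
DF(3y) is solved at step 6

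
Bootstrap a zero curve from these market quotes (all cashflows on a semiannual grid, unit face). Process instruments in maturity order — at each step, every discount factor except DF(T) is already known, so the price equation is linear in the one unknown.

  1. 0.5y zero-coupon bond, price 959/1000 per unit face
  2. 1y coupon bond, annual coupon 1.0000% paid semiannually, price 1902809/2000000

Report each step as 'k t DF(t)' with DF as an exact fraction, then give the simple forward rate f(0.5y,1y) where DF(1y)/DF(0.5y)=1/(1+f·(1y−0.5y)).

step 1 [0.5y] zero: DF = P = 959/1000 ≈ 0.959000
step 2 [1y] bond c/2=1/200: DF=(1902809/2000000 − 1/200·(0.959000))/(1+1/200) = 9419/10000 ≈ 0.941900

1 1/2 959/1000
2 1 9419/10000
f(0.5y,1y) = ((959/1000)/(9419/10000) − 1)/(1/2) = 342/9419 ≈ 3.6310%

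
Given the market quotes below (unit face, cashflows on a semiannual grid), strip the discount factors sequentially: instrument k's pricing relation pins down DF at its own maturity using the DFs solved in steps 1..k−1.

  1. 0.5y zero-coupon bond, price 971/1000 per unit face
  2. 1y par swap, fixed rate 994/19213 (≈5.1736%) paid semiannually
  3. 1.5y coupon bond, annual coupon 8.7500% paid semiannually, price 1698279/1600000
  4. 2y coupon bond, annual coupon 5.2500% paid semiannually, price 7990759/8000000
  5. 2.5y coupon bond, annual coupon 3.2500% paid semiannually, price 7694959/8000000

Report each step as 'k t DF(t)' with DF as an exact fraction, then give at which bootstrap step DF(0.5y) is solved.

1 1/2 971/1000
2 1 9503/10000
3 3/2 2341/2500
4 2 4501/5000
5 5/2 554/625
DF(0.5y) is solved at step 1

step 1 [0.5y] zero: DF = P = 971/1000 ≈ 0.971000
step 2 [1y] swap r/2=497/19213: DF=(1 − 497/19213·(0.971000))/(1+497/19213) = 9503/10000 ≈ 0.950300
step 3 [1.5y] bond c/2=7/160: DF=(1698279/1600000 − 7/160·(0.971000+0.950300))/(1+7/160) = 2341/2500 ≈ 0.936400
step 4 [2y] bond c/2=21/800: DF=(7990759/8000000 − 21/800·(0.971000+0.950300+0.936400))/(1+21/800) = 4501/5000 ≈ 0.900200
step 5 [2.5y] bond c/2=13/800: DF=(7694959/8000000 − 13/800·(0.971000+0.950300+0.936400+0.900200))/(1+13/800) = 554/625 ≈ 0.886400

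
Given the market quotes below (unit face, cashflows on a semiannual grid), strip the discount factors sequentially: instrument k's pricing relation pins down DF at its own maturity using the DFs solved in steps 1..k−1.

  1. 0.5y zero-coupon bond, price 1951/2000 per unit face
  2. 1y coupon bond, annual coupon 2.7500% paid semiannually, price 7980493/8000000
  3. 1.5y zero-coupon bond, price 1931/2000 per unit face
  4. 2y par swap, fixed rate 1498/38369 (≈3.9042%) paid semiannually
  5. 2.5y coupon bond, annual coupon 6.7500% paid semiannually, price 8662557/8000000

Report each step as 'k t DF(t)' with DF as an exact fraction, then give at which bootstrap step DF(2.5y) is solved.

1 1/2 1951/2000
2 1 2427/2500
3 3/2 1931/2000
4 2 9251/10000
5 5/2 4611/5000
DF(2.5y) is solved at step 5

step 1 [0.5y] zero: DF = P = 1951/2000 ≈ 0.975500
step 2 [1y] bond c/2=11/800: DF=(7980493/8000000 − 11/800·(0.975500))/(1+11/800) = 2427/2500 ≈ 0.970800
step 3 [1.5y] zero: DF = P = 1931/2000 ≈ 0.965500
step 4 [2y] swap r/2=749/38369: DF=(1 − 749/38369·(0.975500+0.970800+0.965500))/(1+749/38369) = 9251/10000 ≈ 0.925100
step 5 [2.5y] bond c/2=27/800: DF=(8662557/8000000 − 27/800·(0.975500+0.970800+0.965500+0.925100))/(1+27/800) = 4611/5000 ≈ 0.922200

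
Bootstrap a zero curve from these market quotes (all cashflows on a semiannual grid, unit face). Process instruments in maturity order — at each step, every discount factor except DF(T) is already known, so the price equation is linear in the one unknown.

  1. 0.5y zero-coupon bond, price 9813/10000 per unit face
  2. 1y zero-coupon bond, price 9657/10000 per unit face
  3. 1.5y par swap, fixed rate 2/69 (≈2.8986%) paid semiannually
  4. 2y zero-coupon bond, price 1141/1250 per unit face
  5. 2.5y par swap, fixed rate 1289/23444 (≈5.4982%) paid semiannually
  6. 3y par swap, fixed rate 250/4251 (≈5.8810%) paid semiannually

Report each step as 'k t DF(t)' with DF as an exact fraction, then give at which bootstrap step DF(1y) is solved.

1 1/2 9813/10000
2 1 9657/10000
3 3/2 9579/10000
4 2 1141/1250
5 5/2 8711/10000
6 3 67/80
DF(1y) is solved at step 2

step 1 [0.5y] zero: DF = P = 9813/10000 ≈ 0.981300
step 2 [1y] zero: DF = P = 9657/10000 ≈ 0.965700
step 3 [1.5y] swap r/2=1/69: DF=(1 − 1/69·(0.981300+0.965700))/(1+1/69) = 9579/10000 ≈ 0.957900
step 4 [2y] zero: DF = P = 1141/1250 ≈ 0.912800
step 5 [2.5y] swap r/2=1289/46888: DF=(1 − 1289/46888·(0.981300+0.965700+0.957900+0.912800))/(1+1289/46888) = 8711/10000 ≈ 0.871100
step 6 [3y] swap r/2=125/4251: DF=(1 − 125/4251·(0.981300+0.965700+0.957900+0.912800+0.871100))/(1+125/4251) = 67/80 ≈ 0.837500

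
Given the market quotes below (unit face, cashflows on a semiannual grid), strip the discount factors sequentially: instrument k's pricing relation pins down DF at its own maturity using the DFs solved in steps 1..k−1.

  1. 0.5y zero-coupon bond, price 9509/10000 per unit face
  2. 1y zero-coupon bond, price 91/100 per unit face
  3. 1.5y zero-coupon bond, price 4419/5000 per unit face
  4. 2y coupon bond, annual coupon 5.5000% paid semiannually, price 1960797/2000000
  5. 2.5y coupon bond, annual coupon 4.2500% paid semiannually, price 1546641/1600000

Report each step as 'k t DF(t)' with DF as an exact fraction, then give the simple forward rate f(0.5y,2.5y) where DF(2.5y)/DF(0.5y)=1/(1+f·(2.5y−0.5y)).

step 1 [0.5y] zero: DF = P = 9509/10000 ≈ 0.950900
step 2 [1y] zero: DF = P = 91/100 ≈ 0.910000
step 3 [1.5y] zero: DF = P = 4419/5000 ≈ 0.883800
step 4 [2y] bond c/2=11/400: DF=(1960797/2000000 − 11/400·(0.950900+0.910000+0.883800))/(1+11/400) = 8807/10000 ≈ 0.880700
step 5 [2.5y] bond c/2=17/800: DF=(1546641/1600000 − 17/800·(0.950900+0.910000+0.883800+0.880700))/(1+17/800) = 8711/10000 ≈ 0.871100

1 1/2 9509/10000
2 1 91/100
3 3/2 4419/5000
4 2 8807/10000
5 5/2 8711/10000
f(0.5y,2.5y) = ((9509/10000)/(8711/10000) − 1)/(2) = 399/8711 ≈ 4.5804%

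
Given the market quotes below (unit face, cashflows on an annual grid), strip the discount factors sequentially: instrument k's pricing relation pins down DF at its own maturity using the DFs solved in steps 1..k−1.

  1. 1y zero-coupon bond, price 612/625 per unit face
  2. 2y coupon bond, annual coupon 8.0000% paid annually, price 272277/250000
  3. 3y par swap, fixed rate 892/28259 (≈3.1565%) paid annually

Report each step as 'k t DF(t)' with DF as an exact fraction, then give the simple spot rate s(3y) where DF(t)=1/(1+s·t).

step 1 [1y] zero: DF = P = 612/625 ≈ 0.979200
step 2 [2y] bond c/1=2/25: DF=(272277/250000 − 2/25·(0.979200))/(1+2/25) = 9359/10000 ≈ 0.935900
step 3 [3y] swap r/1=892/28259: DF=(1 − 892/28259·(0.979200+0.935900))/(1+892/28259) = 2277/2500 ≈ 0.910800

1 1 612/625
2 2 9359/10000
3 3 2277/2500
s(3y) = (1/(2277/2500) − 1)/(3) = 223/6831 ≈ 3.2645%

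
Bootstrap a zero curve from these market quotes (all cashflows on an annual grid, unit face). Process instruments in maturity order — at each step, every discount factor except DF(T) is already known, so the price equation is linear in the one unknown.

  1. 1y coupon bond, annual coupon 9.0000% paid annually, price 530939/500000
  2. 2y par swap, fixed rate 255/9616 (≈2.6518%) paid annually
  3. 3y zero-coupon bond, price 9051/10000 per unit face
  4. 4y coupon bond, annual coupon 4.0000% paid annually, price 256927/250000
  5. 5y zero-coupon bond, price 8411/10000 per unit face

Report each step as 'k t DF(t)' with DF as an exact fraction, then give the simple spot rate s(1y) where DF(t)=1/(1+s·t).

step 1 [1y] bond c/1=9/100: DF=(530939/500000 − 9/100·(0))/(1+9/100) = 4871/5000 ≈ 0.974200
step 2 [2y] swap r/1=255/9616: DF=(1 − 255/9616·(0.974200))/(1+255/9616) = 949/1000 ≈ 0.949000
step 3 [3y] zero: DF = P = 9051/10000 ≈ 0.905100
step 4 [4y] bond c/1=1/25: DF=(256927/250000 − 1/25·(0.974200+0.949000+0.905100))/(1+1/25) = 4397/5000 ≈ 0.879400
step 5 [5y] zero: DF = P = 8411/10000 ≈ 0.841100

1 1 4871/5000
2 2 949/1000
3 3 9051/10000
4 4 4397/5000
5 5 8411/10000
s(1y) = (1/(4871/5000) − 1)/(1) = 129/4871 ≈ 2.6483%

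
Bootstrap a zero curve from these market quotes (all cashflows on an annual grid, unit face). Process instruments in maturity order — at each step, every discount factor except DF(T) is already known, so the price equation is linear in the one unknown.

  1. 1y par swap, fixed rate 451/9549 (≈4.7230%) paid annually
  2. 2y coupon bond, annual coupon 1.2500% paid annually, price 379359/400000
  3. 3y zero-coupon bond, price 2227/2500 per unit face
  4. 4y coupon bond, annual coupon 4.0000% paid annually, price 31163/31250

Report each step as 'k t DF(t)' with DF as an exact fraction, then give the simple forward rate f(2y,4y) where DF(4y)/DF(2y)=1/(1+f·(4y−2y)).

1 1 9549/10000
2 2 9249/10000
3 3 2227/2500
4 4 8523/10000
f(2y,4y) = ((9249/10000)/(8523/10000) − 1)/(2) = 121/2841 ≈ 4.2591%

step 1 [1y] swap r/1=451/9549: DF=(1 − 451/9549·(0))/(1+451/9549) = 9549/10000 ≈ 0.954900
step 2 [2y] bond c/1=1/80: DF=(379359/400000 − 1/80·(0.954900))/(1+1/80) = 9249/10000 ≈ 0.924900
step 3 [3y] zero: DF = P = 2227/2500 ≈ 0.890800
step 4 [4y] bond c/1=1/25: DF=(31163/31250 − 1/25·(0.954900+0.924900+0.890800))/(1+1/25) = 8523/10000 ≈ 0.852300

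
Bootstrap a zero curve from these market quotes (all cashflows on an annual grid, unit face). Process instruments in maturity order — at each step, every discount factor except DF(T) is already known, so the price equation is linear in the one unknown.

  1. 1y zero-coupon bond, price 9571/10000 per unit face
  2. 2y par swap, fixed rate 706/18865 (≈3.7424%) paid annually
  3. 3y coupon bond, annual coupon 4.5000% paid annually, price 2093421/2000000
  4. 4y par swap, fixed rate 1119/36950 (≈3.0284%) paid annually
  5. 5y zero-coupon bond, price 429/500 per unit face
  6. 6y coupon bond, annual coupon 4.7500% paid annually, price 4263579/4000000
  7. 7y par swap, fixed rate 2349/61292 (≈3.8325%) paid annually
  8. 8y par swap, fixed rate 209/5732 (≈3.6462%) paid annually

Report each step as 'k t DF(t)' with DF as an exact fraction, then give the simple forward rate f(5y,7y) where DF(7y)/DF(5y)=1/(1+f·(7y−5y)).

step 1 [1y] zero: DF = P = 9571/10000 ≈ 0.957100
step 2 [2y] swap r/1=706/18865: DF=(1 − 706/18865·(0.957100))/(1+706/18865) = 4647/5000 ≈ 0.929400
step 3 [3y] bond c/1=9/200: DF=(2093421/2000000 − 9/200·(0.957100+0.929400))/(1+9/200) = 2301/2500 ≈ 0.920400
step 4 [4y] swap r/1=1119/36950: DF=(1 − 1119/36950·(0.957100+0.929400+0.920400))/(1+1119/36950) = 8881/10000 ≈ 0.888100
step 5 [5y] zero: DF = P = 429/500 ≈ 0.858000
step 6 [6y] bond c/1=19/400: DF=(4263579/4000000 − 19/400·(0.957100+0.929400+0.920400+0.888100+0.858000))/(1+19/400) = 8111/10000 ≈ 0.811100
step 7 [7y] swap r/1=2349/61292: DF=(1 − 2349/61292·(0.957100+0.929400+0.920400+0.888100+0.858000+0.811100))/(1+2349/61292) = 7651/10000 ≈ 0.765100
step 8 [8y] swap r/1=209/5732: DF=(1 − 209/5732·(0.957100+0.929400+0.920400+0.888100+0.858000+0.811100+0.765100))/(1+209/5732) = 1873/2500 ≈ 0.749200

1 1 9571/10000
2 2 4647/5000
3 3 2301/2500
4 4 8881/10000
5 5 429/500
6 6 8111/10000
7 7 7651/10000
8 8 1873/2500
f(5y,7y) = ((429/500)/(7651/10000) − 1)/(2) = 929/15302 ≈ 6.0711%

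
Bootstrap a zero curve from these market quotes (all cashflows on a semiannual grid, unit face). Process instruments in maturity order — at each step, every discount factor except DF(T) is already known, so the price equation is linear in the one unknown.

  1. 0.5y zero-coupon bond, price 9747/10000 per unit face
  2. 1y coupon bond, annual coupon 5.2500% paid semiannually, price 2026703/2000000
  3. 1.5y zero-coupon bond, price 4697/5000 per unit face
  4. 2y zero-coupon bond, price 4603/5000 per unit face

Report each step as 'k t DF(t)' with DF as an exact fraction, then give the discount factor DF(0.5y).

1 1/2 9747/10000
2 1 77/80
3 3/2 4697/5000
4 2 4603/5000
DF(0.5y) = 9747/10000 ≈ 0.974700

step 1 [0.5y] zero: DF = P = 9747/10000 ≈ 0.974700
step 2 [1y] bond c/2=21/800: DF=(2026703/2000000 − 21/800·(0.974700))/(1+21/800) = 77/80 ≈ 0.962500
step 3 [1.5y] zero: DF = P = 4697/5000 ≈ 0.939400
step 4 [2y] zero: DF = P = 4603/5000 ≈ 0.920600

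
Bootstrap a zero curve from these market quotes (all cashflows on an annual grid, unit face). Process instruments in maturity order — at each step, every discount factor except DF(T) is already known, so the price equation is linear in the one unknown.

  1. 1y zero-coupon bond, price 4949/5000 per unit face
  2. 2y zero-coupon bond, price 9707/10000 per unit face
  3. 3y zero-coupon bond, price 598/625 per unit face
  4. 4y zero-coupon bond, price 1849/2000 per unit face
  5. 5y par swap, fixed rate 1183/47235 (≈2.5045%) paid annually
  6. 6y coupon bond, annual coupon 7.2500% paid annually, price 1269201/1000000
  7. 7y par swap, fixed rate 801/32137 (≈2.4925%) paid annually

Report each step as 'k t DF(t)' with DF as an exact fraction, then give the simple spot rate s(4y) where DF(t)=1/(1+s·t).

1 1 4949/5000
2 2 9707/10000
3 3 598/625
4 4 1849/2000
5 5 8817/10000
6 6 8641/10000
7 7 4199/5000
s(4y) = (1/(1849/2000) − 1)/(4) = 151/7396 ≈ 2.0416%

step 1 [1y] zero: DF = P = 4949/5000 ≈ 0.989800
step 2 [2y] zero: DF = P = 9707/10000 ≈ 0.970700
step 3 [3y] zero: DF = P = 598/625 ≈ 0.956800
step 4 [4y] zero: DF = P = 1849/2000 ≈ 0.924500
step 5 [5y] swap r/1=1183/47235: DF=(1 − 1183/47235·(0.989800+0.970700+0.956800+0.924500))/(1+1183/47235) = 8817/10000 ≈ 0.881700
step 6 [6y] bond c/1=29/400: DF=(1269201/1000000 − 29/400·(0.989800+0.970700+0.956800+0.924500+0.881700))/(1+29/400) = 8641/10000 ≈ 0.864100
step 7 [7y] swap r/1=801/32137: DF=(1 − 801/32137·(0.989800+0.970700+0.956800+0.924500+0.881700+0.864100))/(1+801/32137) = 4199/5000 ≈ 0.839800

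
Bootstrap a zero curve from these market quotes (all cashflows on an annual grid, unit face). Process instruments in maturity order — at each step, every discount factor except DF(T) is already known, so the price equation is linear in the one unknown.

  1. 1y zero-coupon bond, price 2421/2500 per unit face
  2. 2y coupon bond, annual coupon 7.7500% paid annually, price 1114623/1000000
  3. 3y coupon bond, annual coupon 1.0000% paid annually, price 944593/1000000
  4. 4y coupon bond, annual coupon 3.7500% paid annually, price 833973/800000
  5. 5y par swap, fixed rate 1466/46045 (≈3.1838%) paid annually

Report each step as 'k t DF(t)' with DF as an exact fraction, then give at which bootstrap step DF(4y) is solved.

1 1 2421/2500
2 2 603/625
3 3 9161/10000
4 4 4509/5000
5 5 4267/5000
DF(4y) is solved at step 4

step 1 [1y] zero: DF = P = 2421/2500 ≈ 0.968400
step 2 [2y] bond c/1=31/400: DF=(1114623/1000000 − 31/400·(0.968400))/(1+31/400) = 603/625 ≈ 0.964800
step 3 [3y] bond c/1=1/100: DF=(944593/1000000 − 1/100·(0.968400+0.964800))/(1+1/100) = 9161/10000 ≈ 0.916100
step 4 [4y] bond c/1=3/80: DF=(833973/800000 − 3/80·(0.968400+0.964800+0.916100))/(1+3/80) = 4509/5000 ≈ 0.901800
step 5 [5y] swap r/1=1466/46045: DF=(1 − 1466/46045·(0.968400+0.964800+0.916100+0.901800))/(1+1466/46045) = 4267/5000 ≈ 0.853400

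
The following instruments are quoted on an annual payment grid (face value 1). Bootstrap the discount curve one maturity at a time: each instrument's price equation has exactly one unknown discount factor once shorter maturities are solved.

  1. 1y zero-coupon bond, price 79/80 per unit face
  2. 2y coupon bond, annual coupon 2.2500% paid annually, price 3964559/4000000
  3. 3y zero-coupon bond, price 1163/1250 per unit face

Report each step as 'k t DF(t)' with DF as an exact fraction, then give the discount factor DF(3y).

step 1 [1y] zero: DF = P = 79/80 ≈ 0.987500
step 2 [2y] bond c/1=9/400: DF=(3964559/4000000 − 9/400·(0.987500))/(1+9/400) = 2369/2500 ≈ 0.947600
step 3 [3y] zero: DF = P = 1163/1250 ≈ 0.930400

1 1 79/80
2 2 2369/2500
3 3 1163/1250
DF(3y) = 1163/1250 ≈ 0.930400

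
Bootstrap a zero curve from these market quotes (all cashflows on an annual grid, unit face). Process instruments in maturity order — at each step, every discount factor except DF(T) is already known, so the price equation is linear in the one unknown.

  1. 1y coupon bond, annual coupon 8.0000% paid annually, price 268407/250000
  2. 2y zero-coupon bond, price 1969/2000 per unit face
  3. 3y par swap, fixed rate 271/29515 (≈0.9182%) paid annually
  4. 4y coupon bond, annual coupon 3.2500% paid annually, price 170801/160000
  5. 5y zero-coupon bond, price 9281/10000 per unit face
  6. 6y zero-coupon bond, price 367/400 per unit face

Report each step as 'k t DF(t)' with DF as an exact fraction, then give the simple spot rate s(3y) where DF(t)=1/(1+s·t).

step 1 [1y] bond c/1=2/25: DF=(268407/250000 − 2/25·(0))/(1+2/25) = 9941/10000 ≈ 0.994100
step 2 [2y] zero: DF = P = 1969/2000 ≈ 0.984500
step 3 [3y] swap r/1=271/29515: DF=(1 − 271/29515·(0.994100+0.984500))/(1+271/29515) = 9729/10000 ≈ 0.972900
step 4 [4y] bond c/1=13/400: DF=(170801/160000 − 13/400·(0.994100+0.984500+0.972900))/(1+13/400) = 941/1000 ≈ 0.941000
step 5 [5y] zero: DF = P = 9281/10000 ≈ 0.928100
step 6 [6y] zero: DF = P = 367/400 ≈ 0.917500

1 1 9941/10000
2 2 1969/2000
3 3 9729/10000
4 4 941/1000
5 5 9281/10000
6 6 367/400
s(3y) = (1/(9729/10000) − 1)/(3) = 271/29187 ≈ 0.9285%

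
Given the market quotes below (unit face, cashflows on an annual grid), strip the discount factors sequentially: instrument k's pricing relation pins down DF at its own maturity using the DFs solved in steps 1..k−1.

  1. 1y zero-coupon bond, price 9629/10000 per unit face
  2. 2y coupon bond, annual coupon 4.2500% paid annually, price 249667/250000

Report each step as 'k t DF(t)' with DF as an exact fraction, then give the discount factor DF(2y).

1 1 9629/10000
2 2 9187/10000
DF(2y) = 9187/10000 ≈ 0.918700

step 1 [1y] zero: DF = P = 9629/10000 ≈ 0.962900
step 2 [2y] bond c/1=17/400: DF=(249667/250000 − 17/400·(0.962900))/(1+17/400) = 9187/10000 ≈ 0.918700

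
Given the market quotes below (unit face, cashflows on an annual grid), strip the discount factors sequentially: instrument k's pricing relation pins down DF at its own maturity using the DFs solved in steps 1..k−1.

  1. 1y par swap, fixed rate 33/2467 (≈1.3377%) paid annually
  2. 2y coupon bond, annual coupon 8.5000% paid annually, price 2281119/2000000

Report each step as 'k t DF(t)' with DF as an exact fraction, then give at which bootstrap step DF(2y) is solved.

step 1 [1y] swap r/1=33/2467: DF=(1 − 33/2467·(0))/(1+33/2467) = 2467/2500 ≈ 0.986800
step 2 [2y] bond c/1=17/200: DF=(2281119/2000000 − 17/200·(0.986800))/(1+17/200) = 9739/10000 ≈ 0.973900

1 1 2467/2500
2 2 9739/10000
DF(2y) is solved at step 2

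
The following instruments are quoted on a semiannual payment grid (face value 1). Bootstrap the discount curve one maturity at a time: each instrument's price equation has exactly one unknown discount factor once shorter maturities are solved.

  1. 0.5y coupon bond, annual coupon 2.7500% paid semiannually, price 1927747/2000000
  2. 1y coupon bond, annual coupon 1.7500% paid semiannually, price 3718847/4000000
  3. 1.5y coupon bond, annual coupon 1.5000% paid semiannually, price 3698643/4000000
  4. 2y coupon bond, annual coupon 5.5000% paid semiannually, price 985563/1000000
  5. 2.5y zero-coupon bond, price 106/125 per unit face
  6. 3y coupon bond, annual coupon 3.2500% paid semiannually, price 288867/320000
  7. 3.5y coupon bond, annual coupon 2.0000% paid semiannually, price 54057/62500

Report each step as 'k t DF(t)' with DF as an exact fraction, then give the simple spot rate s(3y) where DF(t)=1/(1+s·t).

step 1 [0.5y] bond c/2=11/800: DF=(1927747/2000000 − 11/800·(0))/(1+11/800) = 2377/2500 ≈ 0.950800
step 2 [1y] bond c/2=7/800: DF=(3718847/4000000 − 7/800·(0.950800))/(1+7/800) = 4567/5000 ≈ 0.913400
step 3 [1.5y] bond c/2=3/400: DF=(3698643/4000000 − 3/400·(0.950800+0.913400))/(1+3/400) = 9039/10000 ≈ 0.903900
step 4 [2y] bond c/2=11/400: DF=(985563/1000000 − 11/400·(0.950800+0.913400+0.903900))/(1+11/400) = 8851/10000 ≈ 0.885100
step 5 [2.5y] zero: DF = P = 106/125 ≈ 0.848000
step 6 [3y] bond c/2=13/800: DF=(288867/320000 − 13/800·(0.950800+0.913400+0.903900+0.885100+0.848000))/(1+13/800) = 8163/10000 ≈ 0.816300
step 7 [3.5y] bond c/2=1/100: DF=(54057/62500 − 1/100·(0.950800+0.913400+0.903900+0.885100+0.848000+0.816300))/(1+1/100) = 8037/10000 ≈ 0.803700

1 1/2 2377/2500
2 1 4567/5000
3 3/2 9039/10000
4 2 8851/10000
5 5/2 106/125
6 3 8163/10000
7 7/2 8037/10000
s(3y) = (1/(8163/10000) − 1)/(3) = 1837/24489 ≈ 7.5013%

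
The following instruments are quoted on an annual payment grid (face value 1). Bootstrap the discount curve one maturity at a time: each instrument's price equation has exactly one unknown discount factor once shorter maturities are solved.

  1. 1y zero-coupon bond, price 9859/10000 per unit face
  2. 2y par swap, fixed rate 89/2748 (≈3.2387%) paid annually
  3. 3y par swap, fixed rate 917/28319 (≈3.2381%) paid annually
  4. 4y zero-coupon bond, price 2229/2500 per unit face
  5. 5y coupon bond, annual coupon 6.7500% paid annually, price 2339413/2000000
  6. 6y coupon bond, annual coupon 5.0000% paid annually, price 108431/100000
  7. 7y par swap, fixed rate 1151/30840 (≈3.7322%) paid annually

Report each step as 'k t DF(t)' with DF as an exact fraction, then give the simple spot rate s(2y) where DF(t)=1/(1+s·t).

step 1 [1y] zero: DF = P = 9859/10000 ≈ 0.985900
step 2 [2y] swap r/1=89/2748: DF=(1 − 89/2748·(0.985900))/(1+89/2748) = 9377/10000 ≈ 0.937700
step 3 [3y] swap r/1=917/28319: DF=(1 − 917/28319·(0.985900+0.937700))/(1+917/28319) = 9083/10000 ≈ 0.908300
step 4 [4y] zero: DF = P = 2229/2500 ≈ 0.891600
step 5 [5y] bond c/1=27/400: DF=(2339413/2000000 − 27/400·(0.985900+0.937700+0.908300+0.891600))/(1+27/400) = 8603/10000 ≈ 0.860300
step 6 [6y] bond c/1=1/20: DF=(108431/100000 − 1/20·(0.985900+0.937700+0.908300+0.891600+0.860300))/(1+1/20) = 509/625 ≈ 0.814400
step 7 [7y] swap r/1=1151/30840: DF=(1 − 1151/30840·(0.985900+0.937700+0.908300+0.891600+0.860300+0.814400))/(1+1151/30840) = 3849/5000 ≈ 0.769800

1 1 9859/10000
2 2 9377/10000
3 3 9083/10000
4 4 2229/2500
5 5 8603/10000
6 6 509/625
7 7 3849/5000
s(2y) = (1/(9377/10000) − 1)/(2) = 623/18754 ≈ 3.3220%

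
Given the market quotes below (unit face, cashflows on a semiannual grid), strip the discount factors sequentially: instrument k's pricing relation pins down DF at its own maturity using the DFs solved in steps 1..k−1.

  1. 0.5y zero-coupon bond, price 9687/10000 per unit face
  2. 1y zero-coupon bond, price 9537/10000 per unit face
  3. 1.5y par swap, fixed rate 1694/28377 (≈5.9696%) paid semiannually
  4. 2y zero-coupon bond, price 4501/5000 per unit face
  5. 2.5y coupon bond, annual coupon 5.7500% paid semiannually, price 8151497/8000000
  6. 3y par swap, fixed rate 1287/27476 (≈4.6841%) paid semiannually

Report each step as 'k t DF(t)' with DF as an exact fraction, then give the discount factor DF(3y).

step 1 [0.5y] zero: DF = P = 9687/10000 ≈ 0.968700
step 2 [1y] zero: DF = P = 9537/10000 ≈ 0.953700
step 3 [1.5y] swap r/2=847/28377: DF=(1 − 847/28377·(0.968700+0.953700))/(1+847/28377) = 9153/10000 ≈ 0.915300
step 4 [2y] zero: DF = P = 4501/5000 ≈ 0.900200
step 5 [2.5y] bond c/2=23/800: DF=(8151497/8000000 − 23/800·(0.968700+0.953700+0.915300+0.900200))/(1+23/800) = 443/500 ≈ 0.886000
step 6 [3y] swap r/2=1287/54952: DF=(1 − 1287/54952·(0.968700+0.953700+0.915300+0.900200+0.886000))/(1+1287/54952) = 8713/10000 ≈ 0.871300

1 1/2 9687/10000
2 1 9537/10000
3 3/2 9153/10000
4 2 4501/5000
5 5/2 443/500
6 3 8713/10000
DF(3y) = 8713/10000 ≈ 0.871300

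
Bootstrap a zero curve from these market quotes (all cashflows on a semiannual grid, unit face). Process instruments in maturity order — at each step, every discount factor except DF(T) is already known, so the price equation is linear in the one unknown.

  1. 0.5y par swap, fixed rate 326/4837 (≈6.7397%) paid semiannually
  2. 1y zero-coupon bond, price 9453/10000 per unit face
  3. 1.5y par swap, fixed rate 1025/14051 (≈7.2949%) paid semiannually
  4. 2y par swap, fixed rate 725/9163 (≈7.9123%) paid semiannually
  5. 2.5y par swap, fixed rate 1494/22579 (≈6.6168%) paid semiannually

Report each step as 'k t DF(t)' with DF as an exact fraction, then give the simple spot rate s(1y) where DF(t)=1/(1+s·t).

1 1/2 4837/5000
2 1 9453/10000
3 3/2 359/400
4 2 171/200
5 5/2 4253/5000
s(1y) = (1/(9453/10000) − 1)/(1) = 547/9453 ≈ 5.7865%

step 1 [0.5y] swap r/2=163/4837: DF=(1 − 163/4837·(0))/(1+163/4837) = 4837/5000 ≈ 0.967400
step 2 [1y] zero: DF = P = 9453/10000 ≈ 0.945300
step 3 [1.5y] swap r/2=1025/28102: DF=(1 − 1025/28102·(0.967400+0.945300))/(1+1025/28102) = 359/400 ≈ 0.897500
step 4 [2y] swap r/2=725/18326: DF=(1 − 725/18326·(0.967400+0.945300+0.897500))/(1+725/18326) = 171/200 ≈ 0.855000
step 5 [2.5y] swap r/2=747/22579: DF=(1 − 747/22579·(0.967400+0.945300+0.897500+0.855000))/(1+747/22579) = 4253/5000 ≈ 0.850600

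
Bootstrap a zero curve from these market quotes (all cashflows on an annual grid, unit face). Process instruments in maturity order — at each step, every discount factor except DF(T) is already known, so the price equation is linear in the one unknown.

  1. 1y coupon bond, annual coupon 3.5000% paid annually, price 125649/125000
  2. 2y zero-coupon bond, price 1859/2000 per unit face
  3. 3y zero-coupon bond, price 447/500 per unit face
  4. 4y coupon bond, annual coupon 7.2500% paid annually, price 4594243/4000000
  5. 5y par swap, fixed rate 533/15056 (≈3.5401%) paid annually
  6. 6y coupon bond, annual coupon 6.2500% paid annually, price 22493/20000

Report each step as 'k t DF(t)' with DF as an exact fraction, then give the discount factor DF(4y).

step 1 [1y] bond c/1=7/200: DF=(125649/125000 − 7/200·(0))/(1+7/200) = 607/625 ≈ 0.971200
step 2 [2y] zero: DF = P = 1859/2000 ≈ 0.929500
step 3 [3y] zero: DF = P = 447/500 ≈ 0.894000
step 4 [4y] bond c/1=29/400: DF=(4594243/4000000 − 29/400·(0.971200+0.929500+0.894000))/(1+29/400) = 441/500 ≈ 0.882000
step 5 [5y] swap r/1=533/15056: DF=(1 − 533/15056·(0.971200+0.929500+0.894000+0.882000))/(1+533/15056) = 8401/10000 ≈ 0.840100
step 6 [6y] bond c/1=1/16: DF=(22493/20000 − 1/16·(0.971200+0.929500+0.894000+0.882000+0.840100))/(1+1/16) = 991/1250 ≈ 0.792800

1 1 607/625
2 2 1859/2000
3 3 447/500
4 4 441/500
5 5 8401/10000
6 6 991/1250
DF(4y) = 441/500 ≈ 0.882000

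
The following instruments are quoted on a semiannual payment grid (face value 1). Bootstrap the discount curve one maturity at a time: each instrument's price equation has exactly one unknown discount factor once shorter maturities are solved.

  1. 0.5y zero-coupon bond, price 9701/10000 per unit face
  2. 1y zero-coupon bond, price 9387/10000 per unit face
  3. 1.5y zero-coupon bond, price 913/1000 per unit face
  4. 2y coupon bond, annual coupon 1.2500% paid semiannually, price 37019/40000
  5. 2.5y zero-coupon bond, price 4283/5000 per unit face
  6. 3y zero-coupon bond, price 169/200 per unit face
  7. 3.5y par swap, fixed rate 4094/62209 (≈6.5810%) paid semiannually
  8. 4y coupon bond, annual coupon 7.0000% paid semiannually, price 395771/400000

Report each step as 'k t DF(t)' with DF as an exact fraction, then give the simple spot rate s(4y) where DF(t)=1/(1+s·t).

1 1/2 9701/10000
2 1 9387/10000
3 3/2 913/1000
4 2 4511/5000
5 5/2 4283/5000
6 3 169/200
7 7/2 7953/10000
8 4 466/625
s(4y) = (1/(466/625) − 1)/(4) = 159/1864 ≈ 8.5300%

step 1 [0.5y] zero: DF = P = 9701/10000 ≈ 0.970100
step 2 [1y] zero: DF = P = 9387/10000 ≈ 0.938700
step 3 [1.5y] zero: DF = P = 913/1000 ≈ 0.913000
step 4 [2y] bond c/2=1/160: DF=(37019/40000 − 1/160·(0.970100+0.938700+0.913000))/(1+1/160) = 4511/5000 ≈ 0.902200
step 5 [2.5y] zero: DF = P = 4283/5000 ≈ 0.856600
step 6 [3y] zero: DF = P = 169/200 ≈ 0.845000
step 7 [3.5y] swap r/2=2047/62209: DF=(1 − 2047/62209·(0.970100+0.938700+0.913000+0.902200+0.856600+0.845000))/(1+2047/62209) = 7953/10000 ≈ 0.795300
step 8 [4y] bond c/2=7/200: DF=(395771/400000 − 7/200·(0.970100+0.938700+0.913000+0.902200+0.856600+0.845000+0.795300))/(1+7/200) = 466/625 ≈ 0.745600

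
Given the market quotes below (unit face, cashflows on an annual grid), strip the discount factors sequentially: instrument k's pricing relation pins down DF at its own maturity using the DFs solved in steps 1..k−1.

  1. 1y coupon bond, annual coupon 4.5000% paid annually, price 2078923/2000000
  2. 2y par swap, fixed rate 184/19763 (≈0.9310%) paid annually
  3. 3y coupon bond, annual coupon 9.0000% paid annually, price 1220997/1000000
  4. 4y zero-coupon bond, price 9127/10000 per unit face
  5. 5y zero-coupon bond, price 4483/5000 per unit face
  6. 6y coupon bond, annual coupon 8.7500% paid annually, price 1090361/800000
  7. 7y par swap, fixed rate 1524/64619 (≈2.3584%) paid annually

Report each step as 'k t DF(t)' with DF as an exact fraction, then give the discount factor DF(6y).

step 1 [1y] bond c/1=9/200: DF=(2078923/2000000 − 9/200·(0))/(1+9/200) = 9947/10000 ≈ 0.994700
step 2 [2y] swap r/1=184/19763: DF=(1 − 184/19763·(0.994700))/(1+184/19763) = 1227/1250 ≈ 0.981600
step 3 [3y] bond c/1=9/100: DF=(1220997/1000000 − 9/100·(0.994700+0.981600))/(1+9/100) = 957/1000 ≈ 0.957000
step 4 [4y] zero: DF = P = 9127/10000 ≈ 0.912700
step 5 [5y] zero: DF = P = 4483/5000 ≈ 0.896600
step 6 [6y] bond c/1=7/80: DF=(1090361/800000 − 7/80·(0.994700+0.981600+0.957000+0.912700+0.896600))/(1+7/80) = 8717/10000 ≈ 0.871700
step 7 [7y] swap r/1=1524/64619: DF=(1 − 1524/64619·(0.994700+0.981600+0.957000+0.912700+0.896600+0.871700))/(1+1524/64619) = 2119/2500 ≈ 0.847600

1 1 9947/10000
2 2 1227/1250
3 3 957/1000
4 4 9127/10000
5 5 4483/5000
6 6 8717/10000
7 7 2119/2500
DF(6y) = 8717/10000 ≈ 0.871700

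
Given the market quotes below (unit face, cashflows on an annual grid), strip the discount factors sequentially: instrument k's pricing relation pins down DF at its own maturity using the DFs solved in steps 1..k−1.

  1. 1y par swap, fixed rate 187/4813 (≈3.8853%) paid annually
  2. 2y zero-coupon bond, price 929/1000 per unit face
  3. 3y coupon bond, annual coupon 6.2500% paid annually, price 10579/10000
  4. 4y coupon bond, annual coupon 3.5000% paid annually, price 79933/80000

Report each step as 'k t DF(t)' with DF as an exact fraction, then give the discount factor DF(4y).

step 1 [1y] swap r/1=187/4813: DF=(1 − 187/4813·(0))/(1+187/4813) = 4813/5000 ≈ 0.962600
step 2 [2y] zero: DF = P = 929/1000 ≈ 0.929000
step 3 [3y] bond c/1=1/16: DF=(10579/10000 − 1/16·(0.962600+0.929000))/(1+1/16) = 2211/2500 ≈ 0.884400
step 4 [4y] bond c/1=7/200: DF=(79933/80000 − 7/200·(0.962600+0.929000+0.884400))/(1+7/200) = 1743/2000 ≈ 0.871500

1 1 4813/5000
2 2 929/1000
3 3 2211/2500
4 4 1743/2000
DF(4y) = 1743/2000 ≈ 0.871500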